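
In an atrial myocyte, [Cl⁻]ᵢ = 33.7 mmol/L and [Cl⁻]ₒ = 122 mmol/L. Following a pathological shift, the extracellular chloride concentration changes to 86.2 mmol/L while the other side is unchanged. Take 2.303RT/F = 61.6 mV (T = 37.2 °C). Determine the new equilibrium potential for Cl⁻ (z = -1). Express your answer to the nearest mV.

After the shift: [Cl⁻]_out = 86.2, [Cl⁻]_in = 33.7 mmol/L.
E_new = (61.6/-1)·log₁₀(86.2/33.7) = -61.60 · (0.4079) = -25.13 mV

-25 mV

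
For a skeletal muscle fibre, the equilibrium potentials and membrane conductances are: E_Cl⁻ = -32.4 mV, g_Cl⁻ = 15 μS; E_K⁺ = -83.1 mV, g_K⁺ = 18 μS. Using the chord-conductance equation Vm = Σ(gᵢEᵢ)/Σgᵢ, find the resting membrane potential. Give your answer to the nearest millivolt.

Σ gᵢEᵢ = 15·(-32.4) + 18·(-83.1) = -1981.80
Σ gᵢ = 15 + 18 = 33
Vm = -1981.80 / 33 = -60.05 mV

-60 mV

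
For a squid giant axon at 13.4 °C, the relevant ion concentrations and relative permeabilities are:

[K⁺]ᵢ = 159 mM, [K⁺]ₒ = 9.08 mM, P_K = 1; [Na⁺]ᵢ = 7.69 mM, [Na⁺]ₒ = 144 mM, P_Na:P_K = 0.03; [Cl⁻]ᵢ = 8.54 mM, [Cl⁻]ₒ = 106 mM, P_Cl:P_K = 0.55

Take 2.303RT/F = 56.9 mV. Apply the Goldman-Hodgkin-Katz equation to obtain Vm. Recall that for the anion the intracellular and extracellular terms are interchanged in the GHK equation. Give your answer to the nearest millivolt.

Vm = 56.9 · log₁₀[(Σ P·[cation]ₒ + Σ P·[anion]ᵢ) / (Σ P·[cation]ᵢ + Σ P·[anion]ₒ)]
Numerator = 1×9.08 + 0.03×144 + 0.55×8.54 = 18.1
Denominator = 1×159 + 0.03×7.69 + 0.55×106 = 217.5
Vm = 56.9 · log₁₀(0.083193) = 56.9 × (-1.0799) = -61.45 mV

-61 mV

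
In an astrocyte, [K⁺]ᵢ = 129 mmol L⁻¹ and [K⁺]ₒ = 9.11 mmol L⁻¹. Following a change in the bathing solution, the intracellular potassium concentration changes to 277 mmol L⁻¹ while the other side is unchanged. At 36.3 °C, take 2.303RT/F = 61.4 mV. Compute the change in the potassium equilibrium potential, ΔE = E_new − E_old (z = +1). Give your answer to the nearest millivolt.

E_old = (61.4/1)·log₁₀(9.11/129) = -70.68 mV
E_new = (61.4/1)·log₁₀(9.11/277) = -91.05 mV
ΔE = -91.05 − (-70.68) = -20.38 mV

-20 mV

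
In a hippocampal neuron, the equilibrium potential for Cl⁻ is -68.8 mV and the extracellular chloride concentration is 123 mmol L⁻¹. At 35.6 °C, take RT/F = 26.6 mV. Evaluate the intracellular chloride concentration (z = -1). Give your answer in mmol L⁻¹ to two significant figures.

Nernst: E = (26.6/-1) · ln([out]/[in]), so ln([out]/[in]) = -68.8 × -1 / 26.6 = 2.5865.
[out]/[in] = e^(2.5865) = 13.28.
[in] = 123 / 13.28 = 9.26 mmol L⁻¹.

9.3 mmol L⁻¹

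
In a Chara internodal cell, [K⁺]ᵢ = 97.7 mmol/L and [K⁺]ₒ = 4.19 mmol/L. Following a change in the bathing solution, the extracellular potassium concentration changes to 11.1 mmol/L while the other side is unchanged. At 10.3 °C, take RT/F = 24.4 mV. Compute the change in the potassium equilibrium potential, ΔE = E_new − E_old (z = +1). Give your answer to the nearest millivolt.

E_old = (24.4/1)·ln(4.19/97.7) = -76.84 mV
E_new = (24.4/1)·ln(11.1/97.7) = -53.07 mV
ΔE = -53.07 − (-76.84) = 23.77 mV

24 mV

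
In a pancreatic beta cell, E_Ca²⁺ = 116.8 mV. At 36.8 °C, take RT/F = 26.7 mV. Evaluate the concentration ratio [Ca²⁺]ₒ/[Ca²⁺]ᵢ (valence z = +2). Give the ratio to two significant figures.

6300

ln([out]/[in]) = E·z/(26.7) = 116.8 × 2 / 26.7 = 8.7491
[out]/[in] = e^(8.7491) = 6305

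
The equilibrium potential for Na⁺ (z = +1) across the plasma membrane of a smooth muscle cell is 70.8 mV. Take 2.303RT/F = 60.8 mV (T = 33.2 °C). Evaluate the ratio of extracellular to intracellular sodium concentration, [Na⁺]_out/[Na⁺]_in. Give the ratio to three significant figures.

14.6

log₁₀([out]/[in]) = E·z/(60.8) = 70.8 × 1 / 60.8 = 1.1645
[out]/[in] = 10^(1.1645) = 14.6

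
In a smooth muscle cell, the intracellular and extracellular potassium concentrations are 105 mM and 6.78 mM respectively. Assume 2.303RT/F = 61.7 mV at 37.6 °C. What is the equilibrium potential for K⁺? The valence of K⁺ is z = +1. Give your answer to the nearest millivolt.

-73 mV

E = (61.7/z) · log₁₀([K⁺]_out/[K⁺]_in) with z = +1.
= (61.7/1) · log₁₀(6.78/105) = 61.70 · log₁₀(0.06457)
= 61.70 · (-1.1900) = -73.42 mV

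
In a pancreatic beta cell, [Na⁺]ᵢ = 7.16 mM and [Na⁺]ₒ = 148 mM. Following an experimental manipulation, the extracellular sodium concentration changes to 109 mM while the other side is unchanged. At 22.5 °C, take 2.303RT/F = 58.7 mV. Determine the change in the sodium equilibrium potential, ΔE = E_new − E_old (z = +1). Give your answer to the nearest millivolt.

-8 mV

E_old = (58.7/1)·log₁₀(148/7.16) = 77.21 mV
E_new = (58.7/1)·log₁₀(109/7.16) = 69.41 mV
ΔE = 69.41 − (77.21) = -7.80 mV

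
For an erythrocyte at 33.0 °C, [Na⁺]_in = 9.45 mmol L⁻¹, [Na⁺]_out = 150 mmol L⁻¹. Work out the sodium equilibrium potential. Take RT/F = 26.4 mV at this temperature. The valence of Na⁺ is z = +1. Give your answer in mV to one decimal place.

E = (26.4/z) · ln([Na⁺]_out/[Na⁺]_in) with z = +1.
= (26.4/1) · ln(150/9.45) = 26.40 · ln(15.87)
= 26.40 · (2.7646) = 72.99 mV

73.0 mV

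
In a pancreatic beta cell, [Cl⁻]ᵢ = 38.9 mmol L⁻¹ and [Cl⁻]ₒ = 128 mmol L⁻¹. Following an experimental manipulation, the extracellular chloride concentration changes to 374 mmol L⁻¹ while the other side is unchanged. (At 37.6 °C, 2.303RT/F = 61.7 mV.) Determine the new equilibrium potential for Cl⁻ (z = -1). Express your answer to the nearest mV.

-61 mV

After the shift: [Cl⁻]_out = 374, [Cl⁻]_in = 38.9 mmol L⁻¹.
E_new = (61.7/-1)·log₁₀(374/38.9) = -61.70 · (0.9829) = -60.65 mV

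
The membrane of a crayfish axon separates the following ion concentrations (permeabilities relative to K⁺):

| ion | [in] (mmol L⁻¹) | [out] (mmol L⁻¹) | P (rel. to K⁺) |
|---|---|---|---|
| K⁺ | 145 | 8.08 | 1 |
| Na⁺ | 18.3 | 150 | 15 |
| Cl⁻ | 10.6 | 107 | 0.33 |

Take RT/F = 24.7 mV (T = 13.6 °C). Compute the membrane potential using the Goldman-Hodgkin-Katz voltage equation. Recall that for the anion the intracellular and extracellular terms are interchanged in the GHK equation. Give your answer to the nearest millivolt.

Vm = 24.7 · ln[(Σ P·[cation]ₒ + Σ P·[anion]ᵢ) / (Σ P·[cation]ᵢ + Σ P·[anion]ₒ)]
Numerator = 1×8.08 + 15×150 + 0.33×10.6 = 2262
Denominator = 1×145 + 15×18.3 + 0.33×107 = 454.8
Vm = 24.7 · ln(4.9726) = 24.7 × (1.6039) = 39.62 mV

40 mV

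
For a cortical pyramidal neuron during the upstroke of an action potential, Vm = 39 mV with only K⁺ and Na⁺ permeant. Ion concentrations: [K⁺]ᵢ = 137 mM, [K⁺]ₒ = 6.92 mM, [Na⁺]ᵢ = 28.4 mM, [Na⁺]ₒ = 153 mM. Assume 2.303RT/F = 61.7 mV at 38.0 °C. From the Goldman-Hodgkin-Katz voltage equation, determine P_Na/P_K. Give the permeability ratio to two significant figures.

19

Let α = P_Na/P_K. GHK: Vm = 61.7·log₁₀[(Kₒ + α·Naₒ)/(Kᵢ + α·Naᵢ)].
10^(Vm/61.7) = 10^(39.0/61.7) = 4.2864
So 4.2864·(Kᵢ + α·Naᵢ) = Kₒ + α·Naₒ → α = (4.2864·137.0 − 6.92) / (153.0 − 4.2864·28.4)
α = (587.2 − 6.92) / (153.0 − 121.7) = 580.3/31.27 = 18.56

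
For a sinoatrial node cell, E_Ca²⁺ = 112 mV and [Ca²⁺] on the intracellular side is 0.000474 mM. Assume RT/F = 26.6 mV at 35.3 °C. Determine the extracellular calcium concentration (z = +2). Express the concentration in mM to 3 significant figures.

Nernst: E = (26.6/2) · ln([out]/[in]), so ln([out]/[in]) = 112.0 × 2 / 26.6 = 8.4211.
[out]/[in] = e^(8.4211) = 4542.
[out] = 4542 × 0.000474 = 2.153 mM.

2.15 mM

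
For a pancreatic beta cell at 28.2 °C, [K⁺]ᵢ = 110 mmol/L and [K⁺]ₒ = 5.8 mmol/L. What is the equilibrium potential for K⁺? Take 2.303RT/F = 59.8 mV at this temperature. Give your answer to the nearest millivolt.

E = (59.8/z) · log₁₀([K⁺]_out/[K⁺]_in) with z = +1.
= (59.8/1) · log₁₀(5.8/110) = 59.80 · log₁₀(0.05273)
= 59.80 · (-1.2780) = -76.42 mV

-76 mV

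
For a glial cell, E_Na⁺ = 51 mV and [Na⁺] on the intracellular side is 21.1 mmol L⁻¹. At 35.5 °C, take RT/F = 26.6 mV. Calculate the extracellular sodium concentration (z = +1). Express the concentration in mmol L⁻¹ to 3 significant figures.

144 mmol L⁻¹

Nernst: E = (26.6/1) · ln([out]/[in]), so ln([out]/[in]) = 51.0 × 1 / 26.6 = 1.9173.
[out]/[in] = e^(1.9173) = 6.803.
[out] = 6.803 × 21.1 = 143.5 mmol L⁻¹.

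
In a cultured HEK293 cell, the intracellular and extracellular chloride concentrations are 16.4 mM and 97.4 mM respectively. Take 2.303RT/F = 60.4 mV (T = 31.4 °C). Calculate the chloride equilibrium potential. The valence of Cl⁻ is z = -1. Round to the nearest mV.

E = (60.4/z) · log₁₀([Cl⁻]_out/[Cl⁻]_in) with z = -1.
For an anion, dividing by z = -1 reverses the sign.
= (60.4/-1) · log₁₀(97.4/16.4) = -60.40 · log₁₀(5.939)
= -60.40 · (0.7737) = -46.73 mV

-47 mV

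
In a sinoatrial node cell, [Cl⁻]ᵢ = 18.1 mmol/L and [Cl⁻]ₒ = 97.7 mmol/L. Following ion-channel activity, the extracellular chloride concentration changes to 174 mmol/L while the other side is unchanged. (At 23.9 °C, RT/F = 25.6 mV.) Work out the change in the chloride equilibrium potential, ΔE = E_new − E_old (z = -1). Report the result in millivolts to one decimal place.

E_old = (25.6/-1)·ln(97.7/18.1) = -43.16 mV
E_new = (25.6/-1)·ln(174/18.1) = -57.94 mV
ΔE = -57.94 − (-43.16) = -14.78 mV

-14.8 mV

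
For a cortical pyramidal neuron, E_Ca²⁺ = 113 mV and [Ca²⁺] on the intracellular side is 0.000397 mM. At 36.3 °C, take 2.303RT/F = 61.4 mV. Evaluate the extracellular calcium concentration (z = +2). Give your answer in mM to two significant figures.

1.9 mM

Nernst: E = (61.4/2) · log₁₀([out]/[in]), so log₁₀([out]/[in]) = 113.0 × 2 / 61.4 = 3.6808.
[out]/[in] = 10^(3.6808) = 4795.
[out] = 4795 × 0.000397 = 1.904 mM.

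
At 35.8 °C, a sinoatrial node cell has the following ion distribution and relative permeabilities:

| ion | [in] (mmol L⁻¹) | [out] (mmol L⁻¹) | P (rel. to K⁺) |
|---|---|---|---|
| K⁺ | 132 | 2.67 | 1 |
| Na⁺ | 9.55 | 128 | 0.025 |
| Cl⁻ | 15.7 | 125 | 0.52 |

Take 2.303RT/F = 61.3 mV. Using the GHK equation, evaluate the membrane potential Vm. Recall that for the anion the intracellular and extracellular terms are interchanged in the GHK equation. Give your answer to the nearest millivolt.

-70 mV

Vm = 61.3 · log₁₀[(Σ P·[cation]ₒ + Σ P·[anion]ᵢ) / (Σ P·[cation]ᵢ + Σ P·[anion]ₒ)]
Numerator = 1×2.67 + 0.025×128 + 0.52×15.7 = 14.03
Denominator = 1×132 + 0.025×9.55 + 0.52×125 = 197.2
Vm = 61.3 · log₁₀(0.071152) = 61.3 × (-1.1478) = -70.36 mV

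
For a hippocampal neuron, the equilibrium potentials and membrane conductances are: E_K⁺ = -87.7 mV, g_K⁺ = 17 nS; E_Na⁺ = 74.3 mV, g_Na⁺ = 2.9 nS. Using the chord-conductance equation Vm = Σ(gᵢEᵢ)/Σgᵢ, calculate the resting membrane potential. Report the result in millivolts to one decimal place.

-64.1 mV

Σ gᵢEᵢ = 17·(-87.7) + 2.9·(74.3) = -1275.43
Σ gᵢ = 17 + 2.9 = 19.9
Vm = -1275.43 / 19.9 = -64.09 mV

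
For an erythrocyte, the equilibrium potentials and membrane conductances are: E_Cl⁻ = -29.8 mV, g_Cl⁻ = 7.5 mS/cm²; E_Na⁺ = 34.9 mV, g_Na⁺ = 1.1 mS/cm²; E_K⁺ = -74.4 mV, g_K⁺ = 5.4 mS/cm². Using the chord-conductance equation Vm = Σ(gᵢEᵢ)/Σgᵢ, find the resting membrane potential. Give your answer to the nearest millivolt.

-42 mV

Σ gᵢEᵢ = 7.5·(-29.8) + 1.1·(34.9) + 5.4·(-74.4) = -586.87
Σ gᵢ = 7.5 + 1.1 + 5.4 = 14
Vm = -586.87 / 14 = -41.92 mV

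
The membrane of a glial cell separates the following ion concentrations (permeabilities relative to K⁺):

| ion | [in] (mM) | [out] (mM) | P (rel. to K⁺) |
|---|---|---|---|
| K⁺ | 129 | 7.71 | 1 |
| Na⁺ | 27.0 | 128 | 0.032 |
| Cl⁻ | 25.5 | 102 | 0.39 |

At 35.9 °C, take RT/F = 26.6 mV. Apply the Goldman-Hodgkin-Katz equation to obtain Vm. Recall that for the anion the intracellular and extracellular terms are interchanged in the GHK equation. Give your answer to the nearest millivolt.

Vm = 26.6 · ln[(Σ P·[cation]ₒ + Σ P·[anion]ᵢ) / (Σ P·[cation]ᵢ + Σ P·[anion]ₒ)]
Numerator = 1×7.71 + 0.032×128 + 0.39×25.5 = 21.75
Denominator = 1×129 + 0.032×27.0 + 0.39×102 = 169.6
Vm = 26.6 · ln(0.12822) = 26.6 × (-2.0540) = -54.64 mV

-55 mV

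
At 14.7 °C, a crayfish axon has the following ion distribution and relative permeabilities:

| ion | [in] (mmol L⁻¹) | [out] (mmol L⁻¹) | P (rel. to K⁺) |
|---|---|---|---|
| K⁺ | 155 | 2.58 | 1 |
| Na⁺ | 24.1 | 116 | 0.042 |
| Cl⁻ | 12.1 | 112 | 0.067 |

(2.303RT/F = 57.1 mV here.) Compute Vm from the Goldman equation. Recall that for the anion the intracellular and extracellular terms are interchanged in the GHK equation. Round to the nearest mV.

-74 mV

Vm = 57.1 · log₁₀[(Σ P·[cation]ₒ + Σ P·[anion]ᵢ) / (Σ P·[cation]ᵢ + Σ P·[anion]ₒ)]
Numerator = 1×2.58 + 0.042×116 + 0.067×12.1 = 8.263
Denominator = 1×155 + 0.042×24.1 + 0.067×112 = 163.5
Vm = 57.1 · log₁₀(0.050531) = 57.1 × (-1.2964) = -74.03 mV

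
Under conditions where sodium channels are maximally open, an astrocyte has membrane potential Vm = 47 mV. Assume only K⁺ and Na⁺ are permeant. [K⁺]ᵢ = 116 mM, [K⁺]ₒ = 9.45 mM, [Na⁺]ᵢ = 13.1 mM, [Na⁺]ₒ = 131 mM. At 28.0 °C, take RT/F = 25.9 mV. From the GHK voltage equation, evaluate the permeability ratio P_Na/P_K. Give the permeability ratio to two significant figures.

14

Let α = P_Na/P_K. GHK: Vm = 25.9·ln[(Kₒ + α·Naₒ)/(Kᵢ + α·Naᵢ)].
e^(Vm/25.9) = e^(47.0/25.9) = 6.1391
So 6.1391·(Kᵢ + α·Naᵢ) = Kₒ + α·Naₒ → α = (6.1391·116.0 − 9.45) / (131.0 − 6.1391·13.1)
α = (712.1 − 9.45) / (131.0 − 80.42) = 702.7/50.58 = 13.89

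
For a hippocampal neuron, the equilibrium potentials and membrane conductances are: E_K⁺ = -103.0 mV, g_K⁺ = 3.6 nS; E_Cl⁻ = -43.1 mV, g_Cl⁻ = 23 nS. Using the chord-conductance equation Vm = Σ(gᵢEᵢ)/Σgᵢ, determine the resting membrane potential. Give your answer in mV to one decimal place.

-51.2 mV

Σ gᵢEᵢ = 3.6·(-103.0) + 23·(-43.1) = -1362.10
Σ gᵢ = 3.6 + 23 = 26.6
Vm = -1362.10 / 26.6 = -51.21 mV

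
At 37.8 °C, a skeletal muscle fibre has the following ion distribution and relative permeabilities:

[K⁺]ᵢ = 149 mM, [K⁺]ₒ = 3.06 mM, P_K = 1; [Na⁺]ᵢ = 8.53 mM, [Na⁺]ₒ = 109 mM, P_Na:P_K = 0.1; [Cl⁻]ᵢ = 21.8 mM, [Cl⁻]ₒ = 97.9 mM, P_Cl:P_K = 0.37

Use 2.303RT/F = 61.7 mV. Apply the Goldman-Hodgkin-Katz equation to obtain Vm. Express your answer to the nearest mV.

-57 mV

Vm = 61.7 · log₁₀[(Σ P·[cation]ₒ + Σ P·[anion]ᵢ) / (Σ P·[cation]ᵢ + Σ P·[anion]ₒ)]
Numerator = 1×3.06 + 0.1×109 + 0.37×21.8 = 22.03
Denominator = 1×149 + 0.1×8.53 + 0.37×97.9 = 186.1
Vm = 61.7 · log₁₀(0.11837) = 61.7 × (-0.9268) = -57.18 mV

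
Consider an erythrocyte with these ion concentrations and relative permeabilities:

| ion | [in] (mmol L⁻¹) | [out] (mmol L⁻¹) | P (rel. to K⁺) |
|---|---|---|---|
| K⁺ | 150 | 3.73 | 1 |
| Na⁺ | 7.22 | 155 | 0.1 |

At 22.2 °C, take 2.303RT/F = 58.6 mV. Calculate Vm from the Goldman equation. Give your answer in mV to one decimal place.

Vm = 58.6 · log₁₀[(Σ P·[cation]ₒ + Σ P·[anion]ᵢ) / (Σ P·[cation]ᵢ + Σ P·[anion]ₒ)]
Numerator = 1×3.73 + 0.1×155 = 19.23
Denominator = 1×150 + 0.1×7.22 = 150.7
Vm = 58.6 · log₁₀(0.12759) = 58.6 × (-0.8942) = -52.40 mV

-52.4 mV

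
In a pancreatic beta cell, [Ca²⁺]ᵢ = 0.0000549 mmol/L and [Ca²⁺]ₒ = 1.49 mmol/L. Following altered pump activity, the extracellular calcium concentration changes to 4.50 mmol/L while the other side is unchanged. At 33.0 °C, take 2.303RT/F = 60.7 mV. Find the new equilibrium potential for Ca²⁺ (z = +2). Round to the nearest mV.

After the shift: [Ca²⁺]_out = 4.50, [Ca²⁺]_in = 0.0000549 mmol/L.
E_new = (60.7/2)·log₁₀(4.50/0.0000549) = 30.35 · (4.9136) = 149.13 mV

149 mV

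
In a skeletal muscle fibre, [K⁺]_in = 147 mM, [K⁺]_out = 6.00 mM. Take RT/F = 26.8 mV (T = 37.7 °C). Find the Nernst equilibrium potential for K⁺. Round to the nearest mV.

-86 mV

E = (26.8/z) · ln([K⁺]_out/[K⁺]_in) with z = +1.
= (26.8/1) · ln(6.00/147) = 26.80 · ln(0.04082)
= 26.80 · (-3.1987) = -85.72 mV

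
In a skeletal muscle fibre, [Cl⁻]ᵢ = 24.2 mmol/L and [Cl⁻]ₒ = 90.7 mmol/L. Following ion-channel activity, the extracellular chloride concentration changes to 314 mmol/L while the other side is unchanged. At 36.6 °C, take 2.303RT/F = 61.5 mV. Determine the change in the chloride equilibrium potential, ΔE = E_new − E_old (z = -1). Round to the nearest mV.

E_old = (61.5/-1)·log₁₀(90.7/24.2) = -35.29 mV
E_new = (61.5/-1)·log₁₀(314/24.2) = -68.46 mV
ΔE = -68.46 − (-35.29) = -33.17 mV

-33 mV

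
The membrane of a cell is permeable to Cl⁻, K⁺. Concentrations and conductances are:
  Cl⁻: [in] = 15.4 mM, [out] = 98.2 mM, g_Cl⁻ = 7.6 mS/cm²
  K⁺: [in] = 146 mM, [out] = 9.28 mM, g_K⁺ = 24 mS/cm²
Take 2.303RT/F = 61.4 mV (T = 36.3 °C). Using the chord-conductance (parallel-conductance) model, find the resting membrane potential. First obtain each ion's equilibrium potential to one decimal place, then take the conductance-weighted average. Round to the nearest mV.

-68 mV

E_Cl⁻ = (61.4/-1)·log₁₀(98.2/15.4) = -49.4 mV
E_K⁺ = (61.4/1)·log₁₀(9.28/146) = -73.5 mV
Vm = (Σ gᵢEᵢ)/(Σ gᵢ) = (7.6·-49.4 + 24·-73.5) / (7.6 + 24)
= -2139.44 / 31.6 = -67.70 mV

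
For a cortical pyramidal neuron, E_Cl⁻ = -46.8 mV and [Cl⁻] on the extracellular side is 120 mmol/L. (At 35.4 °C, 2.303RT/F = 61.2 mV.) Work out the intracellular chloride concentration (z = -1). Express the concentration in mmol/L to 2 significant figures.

Nernst: E = (61.2/-1) · log₁₀([out]/[in]), so log₁₀([out]/[in]) = -46.8 × -1 / 61.2 = 0.7647.
[out]/[in] = 10^(0.7647) = 5.817.
[in] = 120 / 5.817 = 20.63 mmol/L.

21 mmol/L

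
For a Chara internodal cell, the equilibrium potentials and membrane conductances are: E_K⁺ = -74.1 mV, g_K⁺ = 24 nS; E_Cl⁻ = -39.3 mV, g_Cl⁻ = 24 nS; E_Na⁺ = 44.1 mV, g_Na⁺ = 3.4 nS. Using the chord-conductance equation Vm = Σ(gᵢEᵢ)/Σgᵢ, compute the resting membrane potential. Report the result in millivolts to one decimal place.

-50.0 mV

Σ gᵢEᵢ = 24·(-74.1) + 24·(-39.3) + 3.4·(44.1) = -2571.66
Σ gᵢ = 24 + 24 + 3.4 = 51.4
Vm = -2571.66 / 51.4 = -50.03 mV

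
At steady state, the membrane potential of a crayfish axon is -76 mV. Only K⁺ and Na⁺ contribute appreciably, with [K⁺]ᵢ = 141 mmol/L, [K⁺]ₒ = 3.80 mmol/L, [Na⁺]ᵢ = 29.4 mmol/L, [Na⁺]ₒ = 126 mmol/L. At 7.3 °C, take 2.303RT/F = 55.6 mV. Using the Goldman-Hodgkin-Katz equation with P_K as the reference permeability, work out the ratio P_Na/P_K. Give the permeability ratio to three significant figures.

0.0181

Let α = P_Na/P_K. GHK: Vm = 55.6·log₁₀[(Kₒ + α·Naₒ)/(Kᵢ + α·Naᵢ)].
10^(Vm/55.6) = 10^(-76.0/55.6) = 0.042963
So 0.042963·(Kᵢ + α·Naᵢ) = Kₒ + α·Naₒ → α = (0.042963·141.0 − 3.8) / (126.0 − 0.042963·29.4)
α = (6.058 − 3.8) / (126.0 − 1.263) = 2.258/124.7 = 0.0181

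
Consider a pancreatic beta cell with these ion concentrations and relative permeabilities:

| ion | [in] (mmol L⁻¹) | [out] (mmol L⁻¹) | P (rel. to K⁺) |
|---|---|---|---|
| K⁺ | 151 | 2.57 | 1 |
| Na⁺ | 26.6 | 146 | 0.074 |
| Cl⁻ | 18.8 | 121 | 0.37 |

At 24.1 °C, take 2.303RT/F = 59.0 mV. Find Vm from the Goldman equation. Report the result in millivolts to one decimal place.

Vm = 59.0 · log₁₀[(Σ P·[cation]ₒ + Σ P·[anion]ᵢ) / (Σ P·[cation]ᵢ + Σ P·[anion]ₒ)]
Numerator = 1×2.57 + 0.074×146 + 0.37×18.8 = 20.33
Denominator = 1×151 + 0.074×26.6 + 0.37×121 = 197.7
Vm = 59.0 · log₁₀(0.10281) = 59.0 × (-0.9880) = -58.29 mV

-58.3 mV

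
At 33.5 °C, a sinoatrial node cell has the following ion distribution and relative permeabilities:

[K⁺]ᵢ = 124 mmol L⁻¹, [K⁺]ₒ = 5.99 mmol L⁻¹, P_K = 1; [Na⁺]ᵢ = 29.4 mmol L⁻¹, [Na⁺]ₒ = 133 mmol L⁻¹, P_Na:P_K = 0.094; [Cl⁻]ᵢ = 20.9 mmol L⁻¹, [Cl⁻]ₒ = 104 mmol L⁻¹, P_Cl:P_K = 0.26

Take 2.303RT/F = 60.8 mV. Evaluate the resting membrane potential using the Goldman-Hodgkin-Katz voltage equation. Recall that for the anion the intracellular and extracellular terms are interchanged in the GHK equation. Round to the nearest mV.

-49 mV

Vm = 60.8 · log₁₀[(Σ P·[cation]ₒ + Σ P·[anion]ᵢ) / (Σ P·[cation]ᵢ + Σ P·[anion]ₒ)]
Numerator = 1×5.99 + 0.094×133 + 0.26×20.9 = 23.93
Denominator = 1×124 + 0.094×29.4 + 0.26×104 = 153.8
Vm = 60.8 · log₁₀(0.15556) = 60.8 × (-0.8081) = -49.13 mV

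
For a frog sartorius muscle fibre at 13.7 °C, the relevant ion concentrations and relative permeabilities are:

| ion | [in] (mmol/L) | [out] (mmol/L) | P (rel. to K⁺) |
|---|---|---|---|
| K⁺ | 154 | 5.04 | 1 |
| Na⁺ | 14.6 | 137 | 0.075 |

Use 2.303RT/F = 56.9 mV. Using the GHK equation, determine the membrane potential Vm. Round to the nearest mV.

-57 mV

Vm = 56.9 · log₁₀[(Σ P·[cation]ₒ + Σ P·[anion]ᵢ) / (Σ P·[cation]ᵢ + Σ P·[anion]ₒ)]
Numerator = 1×5.04 + 0.075×137 = 15.32
Denominator = 1×154 + 0.075×14.6 = 155.1
Vm = 56.9 · log₁₀(0.098746) = 56.9 × (-1.0055) = -57.21 mV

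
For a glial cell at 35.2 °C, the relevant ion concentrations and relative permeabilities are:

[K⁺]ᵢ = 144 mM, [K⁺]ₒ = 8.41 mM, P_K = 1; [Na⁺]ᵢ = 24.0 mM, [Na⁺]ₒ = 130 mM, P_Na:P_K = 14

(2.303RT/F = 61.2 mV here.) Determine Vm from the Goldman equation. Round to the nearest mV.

Vm = 61.2 · log₁₀[(Σ P·[cation]ₒ + Σ P·[anion]ᵢ) / (Σ P·[cation]ᵢ + Σ P·[anion]ₒ)]
Numerator = 1×8.41 + 14×130 = 1828
Denominator = 1×144 + 14×24.0 = 480
Vm = 61.2 · log₁₀(3.8092) = 61.2 × (0.5808) = 35.55 mV

36 mV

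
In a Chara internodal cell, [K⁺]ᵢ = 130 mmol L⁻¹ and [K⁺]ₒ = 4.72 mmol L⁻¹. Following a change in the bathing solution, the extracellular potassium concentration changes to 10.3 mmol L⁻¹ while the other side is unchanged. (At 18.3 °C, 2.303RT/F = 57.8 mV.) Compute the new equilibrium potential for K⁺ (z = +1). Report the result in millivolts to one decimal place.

After the shift: [K⁺]_out = 10.3, [K⁺]_in = 130 mmol L⁻¹.
E_new = (57.8/1)·log₁₀(10.3/130) = 57.80 · (-1.1011) = -63.64 mV

-63.6 mV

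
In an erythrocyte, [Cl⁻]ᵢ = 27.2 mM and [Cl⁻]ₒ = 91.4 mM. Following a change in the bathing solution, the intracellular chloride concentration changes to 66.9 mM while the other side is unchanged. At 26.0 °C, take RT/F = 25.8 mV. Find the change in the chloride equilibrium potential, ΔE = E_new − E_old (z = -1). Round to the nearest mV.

23 mV

E_old = (25.8/-1)·ln(91.4/27.2) = -31.27 mV
E_new = (25.8/-1)·ln(91.4/66.9) = -8.05 mV
ΔE = -8.05 − (-31.27) = 23.22 mV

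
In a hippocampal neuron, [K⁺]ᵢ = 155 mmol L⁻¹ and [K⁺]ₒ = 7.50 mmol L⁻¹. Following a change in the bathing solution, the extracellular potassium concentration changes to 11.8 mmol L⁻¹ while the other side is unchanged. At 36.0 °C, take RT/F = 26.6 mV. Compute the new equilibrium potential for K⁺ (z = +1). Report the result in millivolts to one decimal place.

-68.5 mV

After the shift: [K⁺]_out = 11.8, [K⁺]_in = 155 mmol L⁻¹.
E_new = (26.6/1)·ln(11.8/155) = 26.60 · (-2.5753) = -68.50 mV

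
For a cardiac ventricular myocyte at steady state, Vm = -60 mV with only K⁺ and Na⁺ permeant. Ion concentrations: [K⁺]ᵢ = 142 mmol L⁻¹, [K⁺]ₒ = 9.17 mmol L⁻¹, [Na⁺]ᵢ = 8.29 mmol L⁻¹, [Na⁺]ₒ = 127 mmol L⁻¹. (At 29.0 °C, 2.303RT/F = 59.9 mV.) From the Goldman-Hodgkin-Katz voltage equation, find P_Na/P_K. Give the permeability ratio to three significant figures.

0.0394

Let α = P_Na/P_K. GHK: Vm = 59.9·log₁₀[(Kₒ + α·Naₒ)/(Kᵢ + α·Naᵢ)].
10^(Vm/59.9) = 10^(-60.0/59.9) = 0.099616
So 0.099616·(Kᵢ + α·Naᵢ) = Kₒ + α·Naₒ → α = (0.099616·142.0 − 9.17) / (127.0 − 0.099616·8.29)
α = (14.15 − 9.17) / (127.0 − 0.8258) = 4.976/126.2 = 0.03943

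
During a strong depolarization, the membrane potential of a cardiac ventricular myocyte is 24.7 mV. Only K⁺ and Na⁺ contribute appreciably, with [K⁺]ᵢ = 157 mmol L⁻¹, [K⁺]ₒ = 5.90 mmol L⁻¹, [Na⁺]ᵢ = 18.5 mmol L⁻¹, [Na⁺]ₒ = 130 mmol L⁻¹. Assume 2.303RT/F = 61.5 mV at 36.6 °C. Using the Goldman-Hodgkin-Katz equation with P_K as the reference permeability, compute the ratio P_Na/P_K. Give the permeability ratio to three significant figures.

Let α = P_Na/P_K. GHK: Vm = 61.5·log₁₀[(Kₒ + α·Naₒ)/(Kᵢ + α·Naᵢ)].
10^(Vm/61.5) = 10^(24.7/61.5) = 2.5213
So 2.5213·(Kᵢ + α·Naᵢ) = Kₒ + α·Naₒ → α = (2.5213·157.0 − 5.9) / (130.0 − 2.5213·18.5)
α = (395.8 − 5.9) / (130.0 − 46.64) = 389.9/83.36 = 4.678

4.68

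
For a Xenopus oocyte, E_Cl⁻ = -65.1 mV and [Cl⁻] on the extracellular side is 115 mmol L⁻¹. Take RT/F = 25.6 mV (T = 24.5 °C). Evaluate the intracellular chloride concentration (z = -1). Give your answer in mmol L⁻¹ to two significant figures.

Nernst: E = (25.6/-1) · ln([out]/[in]), so ln([out]/[in]) = -65.1 × -1 / 25.6 = 2.5430.
[out]/[in] = e^(2.5430) = 12.72.
[in] = 115 / 12.72 = 9.043 mmol L⁻¹.

9.0 mmol L⁻¹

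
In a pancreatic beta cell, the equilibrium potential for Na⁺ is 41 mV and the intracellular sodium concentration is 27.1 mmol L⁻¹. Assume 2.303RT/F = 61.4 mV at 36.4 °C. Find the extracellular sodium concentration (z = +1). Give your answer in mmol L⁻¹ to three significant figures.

Nernst: E = (61.4/1) · log₁₀([out]/[in]), so log₁₀([out]/[in]) = 41.0 × 1 / 61.4 = 0.6678.
[out]/[in] = 10^(0.6678) = 4.653.
[out] = 4.653 × 27.1 = 126.1 mmol L⁻¹.

126 mmol L⁻¹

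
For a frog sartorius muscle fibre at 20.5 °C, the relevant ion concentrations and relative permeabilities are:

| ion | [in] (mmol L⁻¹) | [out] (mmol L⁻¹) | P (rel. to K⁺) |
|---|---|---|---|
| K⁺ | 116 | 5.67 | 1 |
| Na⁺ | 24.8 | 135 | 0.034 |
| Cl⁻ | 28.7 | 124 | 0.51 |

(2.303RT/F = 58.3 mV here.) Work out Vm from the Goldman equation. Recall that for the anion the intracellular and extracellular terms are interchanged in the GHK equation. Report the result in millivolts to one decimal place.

-50.1 mV

Vm = 58.3 · log₁₀[(Σ P·[cation]ₒ + Σ P·[anion]ᵢ) / (Σ P·[cation]ᵢ + Σ P·[anion]ₒ)]
Numerator = 1×5.67 + 0.034×135 + 0.51×28.7 = 24.9
Denominator = 1×116 + 0.034×24.8 + 0.51×124 = 180.1
Vm = 58.3 · log₁₀(0.13825) = 58.3 × (-0.8593) = -50.10 mV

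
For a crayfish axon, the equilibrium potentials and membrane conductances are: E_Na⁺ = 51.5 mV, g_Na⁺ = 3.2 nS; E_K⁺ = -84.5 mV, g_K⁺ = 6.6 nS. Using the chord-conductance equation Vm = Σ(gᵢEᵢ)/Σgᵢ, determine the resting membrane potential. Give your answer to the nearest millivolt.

Σ gᵢEᵢ = 3.2·(51.5) + 6.6·(-84.5) = -392.90
Σ gᵢ = 3.2 + 6.6 = 9.8
Vm = -392.90 / 9.8 = -40.09 mV

-40 mV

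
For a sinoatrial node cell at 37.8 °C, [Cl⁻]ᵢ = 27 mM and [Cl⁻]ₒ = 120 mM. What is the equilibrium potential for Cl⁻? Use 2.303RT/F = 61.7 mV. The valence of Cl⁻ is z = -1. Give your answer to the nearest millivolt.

-40 mV

E = (61.7/z) · log₁₀([Cl⁻]_out/[Cl⁻]_in) with z = -1.
For an anion, dividing by z = -1 reverses the sign.
= (61.7/-1) · log₁₀(120/27) = -61.70 · log₁₀(4.444)
= -61.70 · (0.6478) = -39.97 mV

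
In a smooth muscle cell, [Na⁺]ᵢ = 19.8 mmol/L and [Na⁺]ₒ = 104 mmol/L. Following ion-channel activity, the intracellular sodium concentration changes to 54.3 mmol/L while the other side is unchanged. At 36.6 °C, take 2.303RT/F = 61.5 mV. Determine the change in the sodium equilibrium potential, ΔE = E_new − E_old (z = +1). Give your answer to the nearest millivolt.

E_old = (61.5/1)·log₁₀(104/19.8) = 44.30 mV
E_new = (61.5/1)·log₁₀(104/54.3) = 17.36 mV
ΔE = 17.36 − (44.30) = -26.95 mV

-27 mV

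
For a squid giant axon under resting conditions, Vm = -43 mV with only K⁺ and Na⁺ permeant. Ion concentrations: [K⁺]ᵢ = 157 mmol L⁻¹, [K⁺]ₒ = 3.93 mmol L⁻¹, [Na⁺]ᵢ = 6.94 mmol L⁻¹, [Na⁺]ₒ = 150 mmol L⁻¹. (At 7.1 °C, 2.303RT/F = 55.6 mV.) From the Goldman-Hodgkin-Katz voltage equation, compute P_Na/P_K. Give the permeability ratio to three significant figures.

Let α = P_Na/P_K. GHK: Vm = 55.6·log₁₀[(Kₒ + α·Naₒ)/(Kᵢ + α·Naᵢ)].
10^(Vm/55.6) = 10^(-43.0/55.6) = 0.16851
So 0.16851·(Kᵢ + α·Naᵢ) = Kₒ + α·Naₒ → α = (0.16851·157.0 − 3.93) / (150.0 − 0.16851·6.94)
α = (26.46 − 3.93) / (150.0 − 1.169) = 22.53/148.8 = 0.1514

0.151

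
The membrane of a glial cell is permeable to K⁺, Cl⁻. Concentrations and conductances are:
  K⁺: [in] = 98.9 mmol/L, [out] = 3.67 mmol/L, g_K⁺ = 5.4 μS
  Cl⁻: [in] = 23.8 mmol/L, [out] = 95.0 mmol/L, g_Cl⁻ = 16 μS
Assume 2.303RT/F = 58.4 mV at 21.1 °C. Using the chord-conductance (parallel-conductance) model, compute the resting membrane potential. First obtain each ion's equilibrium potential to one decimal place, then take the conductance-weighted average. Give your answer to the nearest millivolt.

E_K⁺ = (58.4/1)·log₁₀(3.67/98.9) = -83.5 mV
E_Cl⁻ = (58.4/-1)·log₁₀(95.0/23.8) = -35.1 mV
Vm = (Σ gᵢEᵢ)/(Σ gᵢ) = (5.4·-83.5 + 16·-35.1) / (5.4 + 16)
= -1012.50 / 21.4 = -47.31 mV

-47 mV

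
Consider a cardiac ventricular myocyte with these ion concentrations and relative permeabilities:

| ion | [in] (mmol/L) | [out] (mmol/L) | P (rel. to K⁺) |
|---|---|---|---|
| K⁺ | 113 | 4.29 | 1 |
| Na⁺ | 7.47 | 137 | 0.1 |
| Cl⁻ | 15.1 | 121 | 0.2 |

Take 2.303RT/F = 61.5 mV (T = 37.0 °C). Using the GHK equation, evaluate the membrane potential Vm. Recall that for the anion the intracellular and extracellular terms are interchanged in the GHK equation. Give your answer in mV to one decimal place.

-50.3 mV

Vm = 61.5 · log₁₀[(Σ P·[cation]ₒ + Σ P·[anion]ᵢ) / (Σ P·[cation]ᵢ + Σ P·[anion]ₒ)]
Numerator = 1×4.29 + 0.1×137 + 0.2×15.1 = 21.01
Denominator = 1×113 + 0.1×7.47 + 0.2×121 = 137.9
Vm = 61.5 · log₁₀(0.1523) = 61.5 × (-0.8173) = -50.26 mV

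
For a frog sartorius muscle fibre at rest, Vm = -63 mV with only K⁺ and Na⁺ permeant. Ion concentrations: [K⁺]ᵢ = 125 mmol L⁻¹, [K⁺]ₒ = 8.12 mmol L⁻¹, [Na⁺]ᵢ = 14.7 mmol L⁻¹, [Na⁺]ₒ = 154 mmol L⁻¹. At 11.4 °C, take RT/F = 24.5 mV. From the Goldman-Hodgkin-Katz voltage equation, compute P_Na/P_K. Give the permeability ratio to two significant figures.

Let α = P_Na/P_K. GHK: Vm = 24.5·ln[(Kₒ + α·Naₒ)/(Kᵢ + α·Naᵢ)].
e^(Vm/24.5) = e^(-63.0/24.5) = 0.076426
So 0.076426·(Kᵢ + α·Naᵢ) = Kₒ + α·Naₒ → α = (0.076426·125.0 − 8.12) / (154.0 − 0.076426·14.7)
α = (9.553 − 8.12) / (154.0 − 1.123) = 1.433/152.9 = 0.009375

0.0094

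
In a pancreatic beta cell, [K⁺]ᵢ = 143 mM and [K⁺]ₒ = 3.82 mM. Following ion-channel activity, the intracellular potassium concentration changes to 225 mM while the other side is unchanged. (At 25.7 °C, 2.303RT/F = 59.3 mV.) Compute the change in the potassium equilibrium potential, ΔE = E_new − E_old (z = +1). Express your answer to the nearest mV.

E_old = (59.3/1)·log₁₀(3.82/143) = -93.30 mV
E_new = (59.3/1)·log₁₀(3.82/225) = -104.97 mV
ΔE = -104.97 − (-93.30) = -11.67 mV

-12 mV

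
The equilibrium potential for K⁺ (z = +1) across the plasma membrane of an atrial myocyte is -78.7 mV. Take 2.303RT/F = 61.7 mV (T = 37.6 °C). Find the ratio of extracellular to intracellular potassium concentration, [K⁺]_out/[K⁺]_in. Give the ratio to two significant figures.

log₁₀([out]/[in]) = E·z/(61.7) = -78.7 × 1 / 61.7 = -1.2755
[out]/[in] = 10^(-1.2755) = 0.05302

0.053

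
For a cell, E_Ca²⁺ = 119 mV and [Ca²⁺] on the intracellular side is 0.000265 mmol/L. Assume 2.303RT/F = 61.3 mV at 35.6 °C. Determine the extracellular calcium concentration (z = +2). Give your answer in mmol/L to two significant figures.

Nernst: E = (61.3/2) · log₁₀([out]/[in]), so log₁₀([out]/[in]) = 119.0 × 2 / 61.3 = 3.8825.
[out]/[in] = 10^(3.8825) = 7630.
[out] = 7630 × 0.000265 = 2.022 mmol/L.

2.0 mmol/L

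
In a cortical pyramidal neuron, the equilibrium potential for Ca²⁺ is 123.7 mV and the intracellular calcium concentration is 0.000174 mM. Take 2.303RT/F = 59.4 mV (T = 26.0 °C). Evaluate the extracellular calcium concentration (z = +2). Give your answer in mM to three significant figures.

Nernst: E = (59.4/2) · log₁₀([out]/[in]), so log₁₀([out]/[in]) = 123.7 × 2 / 59.4 = 4.1650.
[out]/[in] = 10^(4.1650) = 1.462e+04.
[out] = 1.462e+04 × 0.000174 = 2.544 mM.

2.54 mM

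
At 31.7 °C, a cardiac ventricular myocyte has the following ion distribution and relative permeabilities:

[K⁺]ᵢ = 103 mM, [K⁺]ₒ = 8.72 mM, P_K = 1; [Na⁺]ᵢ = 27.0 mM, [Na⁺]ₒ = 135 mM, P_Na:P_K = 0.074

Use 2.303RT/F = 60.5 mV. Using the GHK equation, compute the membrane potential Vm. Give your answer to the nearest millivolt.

-45 mV

Vm = 60.5 · log₁₀[(Σ P·[cation]ₒ + Σ P·[anion]ᵢ) / (Σ P·[cation]ᵢ + Σ P·[anion]ₒ)]
Numerator = 1×8.72 + 0.074×135 = 18.71
Denominator = 1×103 + 0.074×27.0 = 105
Vm = 60.5 · log₁₀(0.17819) = 60.5 × (-0.7491) = -45.32 mV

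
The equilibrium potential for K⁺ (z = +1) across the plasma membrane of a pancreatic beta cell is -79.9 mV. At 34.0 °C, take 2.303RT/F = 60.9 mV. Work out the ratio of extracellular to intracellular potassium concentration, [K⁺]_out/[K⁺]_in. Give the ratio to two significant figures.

log₁₀([out]/[in]) = E·z/(60.9) = -79.9 × 1 / 60.9 = -1.3120
[out]/[in] = 10^(-1.3120) = 0.04875

0.049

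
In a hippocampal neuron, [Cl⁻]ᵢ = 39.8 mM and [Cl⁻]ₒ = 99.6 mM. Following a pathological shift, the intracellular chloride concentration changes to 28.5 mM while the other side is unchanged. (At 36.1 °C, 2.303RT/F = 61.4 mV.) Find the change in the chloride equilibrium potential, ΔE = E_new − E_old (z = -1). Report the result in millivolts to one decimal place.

E_old = (61.4/-1)·log₁₀(99.6/39.8) = -24.46 mV
E_new = (61.4/-1)·log₁₀(99.6/28.5) = -33.37 mV
ΔE = -33.37 − (-24.46) = -8.91 mV

-8.9 mV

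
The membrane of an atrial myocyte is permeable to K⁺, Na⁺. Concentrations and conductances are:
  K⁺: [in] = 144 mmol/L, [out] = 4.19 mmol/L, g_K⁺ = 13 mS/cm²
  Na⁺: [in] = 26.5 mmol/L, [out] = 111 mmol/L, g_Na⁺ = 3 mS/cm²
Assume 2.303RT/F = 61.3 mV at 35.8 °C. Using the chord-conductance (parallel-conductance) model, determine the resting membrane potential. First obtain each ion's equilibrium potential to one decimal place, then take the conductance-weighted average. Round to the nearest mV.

E_K⁺ = (61.3/1)·log₁₀(4.19/144) = -94.2 mV
E_Na⁺ = (61.3/1)·log₁₀(111/26.5) = 38.1 mV
Vm = (Σ gᵢEᵢ)/(Σ gᵢ) = (13·-94.2 + 3·38.1) / (13 + 3)
= -1110.30 / 16 = -69.39 mV

-69 mV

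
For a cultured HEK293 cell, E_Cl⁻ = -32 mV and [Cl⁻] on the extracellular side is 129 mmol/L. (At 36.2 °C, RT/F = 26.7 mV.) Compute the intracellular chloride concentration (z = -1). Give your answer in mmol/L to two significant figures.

Nernst: E = (26.7/-1) · ln([out]/[in]), so ln([out]/[in]) = -32.0 × -1 / 26.7 = 1.1985.
[out]/[in] = e^(1.1985) = 3.315.
[in] = 129 / 3.315 = 38.91 mmol/L.

39 mmol/L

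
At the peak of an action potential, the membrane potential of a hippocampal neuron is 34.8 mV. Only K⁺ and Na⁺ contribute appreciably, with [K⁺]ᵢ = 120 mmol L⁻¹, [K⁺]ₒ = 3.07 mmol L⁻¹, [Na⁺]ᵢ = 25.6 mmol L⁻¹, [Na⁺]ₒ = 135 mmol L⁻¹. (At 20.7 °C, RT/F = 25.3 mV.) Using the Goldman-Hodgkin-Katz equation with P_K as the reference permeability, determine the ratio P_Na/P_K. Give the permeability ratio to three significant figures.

14.0

Let α = P_Na/P_K. GHK: Vm = 25.3·ln[(Kₒ + α·Naₒ)/(Kᵢ + α·Naᵢ)].
e^(Vm/25.3) = e^(34.8/25.3) = 3.957
So 3.957·(Kᵢ + α·Naᵢ) = Kₒ + α·Naₒ → α = (3.957·120.0 − 3.07) / (135.0 − 3.957·25.6)
α = (474.8 − 3.07) / (135.0 − 101.3) = 471.8/33.7 = 14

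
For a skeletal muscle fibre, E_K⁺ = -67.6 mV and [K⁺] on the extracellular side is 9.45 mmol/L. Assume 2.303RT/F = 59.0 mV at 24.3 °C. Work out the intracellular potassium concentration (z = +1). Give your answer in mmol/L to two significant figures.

130 mmol/L

Nernst: E = (59.0/1) · log₁₀([out]/[in]), so log₁₀([out]/[in]) = -67.6 × 1 / 59.0 = -1.1458.
[out]/[in] = 10^(-1.1458) = 0.07149.
[in] = 9.45 / 0.07149 = 132.2 mmol/L.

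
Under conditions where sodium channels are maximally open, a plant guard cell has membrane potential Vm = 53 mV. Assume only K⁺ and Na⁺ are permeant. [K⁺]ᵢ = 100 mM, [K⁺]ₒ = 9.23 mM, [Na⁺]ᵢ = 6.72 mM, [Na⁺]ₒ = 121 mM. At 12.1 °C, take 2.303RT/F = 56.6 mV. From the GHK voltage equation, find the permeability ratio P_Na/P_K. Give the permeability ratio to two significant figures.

Let α = P_Na/P_K. GHK: Vm = 56.6·log₁₀[(Kₒ + α·Naₒ)/(Kᵢ + α·Naᵢ)].
10^(Vm/56.6) = 10^(53.0/56.6) = 8.6377
So 8.6377·(Kᵢ + α·Naᵢ) = Kₒ + α·Naₒ → α = (8.6377·100.0 − 9.23) / (121.0 − 8.6377·6.72)
α = (863.8 − 9.23) / (121.0 − 58.05) = 854.5/62.95 = 13.57

14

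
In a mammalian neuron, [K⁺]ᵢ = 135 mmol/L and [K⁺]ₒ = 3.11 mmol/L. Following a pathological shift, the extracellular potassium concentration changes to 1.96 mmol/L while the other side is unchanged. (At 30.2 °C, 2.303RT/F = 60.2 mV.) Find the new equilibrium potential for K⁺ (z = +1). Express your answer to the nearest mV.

After the shift: [K⁺]_out = 1.96, [K⁺]_in = 135 mmol/L.
E_new = (60.2/1)·log₁₀(1.96/135) = 60.20 · (-1.8381) = -110.65 mV

-111 mV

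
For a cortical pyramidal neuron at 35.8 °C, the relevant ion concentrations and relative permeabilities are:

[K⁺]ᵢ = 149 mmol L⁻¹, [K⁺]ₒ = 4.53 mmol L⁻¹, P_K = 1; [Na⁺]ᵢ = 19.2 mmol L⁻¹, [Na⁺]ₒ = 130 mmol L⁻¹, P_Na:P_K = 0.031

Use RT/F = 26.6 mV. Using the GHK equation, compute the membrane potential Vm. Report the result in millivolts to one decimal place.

-76.1 mV

Vm = 26.6 · ln[(Σ P·[cation]ₒ + Σ P·[anion]ᵢ) / (Σ P·[cation]ᵢ + Σ P·[anion]ₒ)]
Numerator = 1×4.53 + 0.031×130 = 8.56
Denominator = 1×149 + 0.031×19.2 = 149.6
Vm = 26.6 · ln(0.057221) = 26.6 × (-2.8608) = -76.10 mV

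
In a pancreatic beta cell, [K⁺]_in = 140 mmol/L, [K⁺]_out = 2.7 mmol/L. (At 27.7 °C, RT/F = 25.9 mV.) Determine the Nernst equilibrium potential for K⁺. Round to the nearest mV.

-102 mV

E = (25.9/z) · ln([K⁺]_out/[K⁺]_in) with z = +1.
= (25.9/1) · ln(2.7/140) = 25.90 · ln(0.01929)
= 25.90 · (-3.9484) = -102.26 mV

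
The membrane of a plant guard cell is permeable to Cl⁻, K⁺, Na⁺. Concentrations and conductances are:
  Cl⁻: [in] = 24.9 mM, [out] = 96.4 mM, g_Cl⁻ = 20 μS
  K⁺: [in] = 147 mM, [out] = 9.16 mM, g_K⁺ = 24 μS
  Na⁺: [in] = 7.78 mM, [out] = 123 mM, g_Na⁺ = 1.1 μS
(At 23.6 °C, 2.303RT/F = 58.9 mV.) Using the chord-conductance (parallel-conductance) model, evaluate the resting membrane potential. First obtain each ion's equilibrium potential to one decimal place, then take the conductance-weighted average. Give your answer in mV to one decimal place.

-51.4 mV

E_Cl⁻ = (58.9/-1)·log₁₀(96.4/24.9) = -34.6 mV
E_K⁺ = (58.9/1)·log₁₀(9.16/147) = -71.0 mV
E_Na⁺ = (58.9/1)·log₁₀(123/7.78) = 70.6 mV
Vm = (Σ gᵢEᵢ)/(Σ gᵢ) = (20·-34.6 + 24·-71.0 + 1.1·70.6) / (20 + 24 + 1.1)
= -2318.34 / 45.1 = -51.40 mV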